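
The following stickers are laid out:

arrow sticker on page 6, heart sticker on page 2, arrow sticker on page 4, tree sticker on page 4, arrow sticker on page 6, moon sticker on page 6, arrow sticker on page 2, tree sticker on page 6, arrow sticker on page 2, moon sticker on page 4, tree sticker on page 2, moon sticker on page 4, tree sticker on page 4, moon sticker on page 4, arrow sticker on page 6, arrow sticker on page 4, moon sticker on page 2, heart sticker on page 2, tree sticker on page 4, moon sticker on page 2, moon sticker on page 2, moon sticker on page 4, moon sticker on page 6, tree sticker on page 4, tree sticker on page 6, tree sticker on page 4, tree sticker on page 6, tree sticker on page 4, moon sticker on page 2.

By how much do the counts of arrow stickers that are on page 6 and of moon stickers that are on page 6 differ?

1

arrow stickers on page 6: 3. moon stickers on page 6: 2.
|3 − 2| = 3 − 2 = 1.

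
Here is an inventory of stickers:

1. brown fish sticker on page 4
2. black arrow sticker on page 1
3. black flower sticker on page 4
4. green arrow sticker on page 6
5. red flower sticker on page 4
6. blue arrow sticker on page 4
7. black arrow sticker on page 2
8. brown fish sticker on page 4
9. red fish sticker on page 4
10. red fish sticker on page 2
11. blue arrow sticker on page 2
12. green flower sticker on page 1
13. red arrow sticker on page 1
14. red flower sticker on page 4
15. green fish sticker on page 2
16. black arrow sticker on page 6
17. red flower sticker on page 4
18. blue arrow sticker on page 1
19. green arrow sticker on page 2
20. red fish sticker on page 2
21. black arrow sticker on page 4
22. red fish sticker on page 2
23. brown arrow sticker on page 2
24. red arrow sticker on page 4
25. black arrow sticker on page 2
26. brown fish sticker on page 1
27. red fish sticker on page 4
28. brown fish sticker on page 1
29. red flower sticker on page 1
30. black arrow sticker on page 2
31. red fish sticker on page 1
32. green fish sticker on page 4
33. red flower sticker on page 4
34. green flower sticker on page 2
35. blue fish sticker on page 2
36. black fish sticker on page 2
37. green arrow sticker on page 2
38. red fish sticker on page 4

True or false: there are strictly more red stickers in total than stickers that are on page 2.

There are 14 red stickers.
There are 14 stickers on page 2.
The claim requires 14 > 14, which does not hold.

False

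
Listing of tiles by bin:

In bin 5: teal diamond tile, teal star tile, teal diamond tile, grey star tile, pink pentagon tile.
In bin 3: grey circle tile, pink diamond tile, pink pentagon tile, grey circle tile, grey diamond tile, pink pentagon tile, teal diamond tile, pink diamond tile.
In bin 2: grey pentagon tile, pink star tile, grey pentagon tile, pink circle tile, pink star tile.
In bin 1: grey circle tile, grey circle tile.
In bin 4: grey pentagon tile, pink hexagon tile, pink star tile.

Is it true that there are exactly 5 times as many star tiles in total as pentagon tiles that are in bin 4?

True

star tiles: 5.
pentagon tiles in bin 4: 1.
The claim requires 5 = 5 × 1 = 5, which holds.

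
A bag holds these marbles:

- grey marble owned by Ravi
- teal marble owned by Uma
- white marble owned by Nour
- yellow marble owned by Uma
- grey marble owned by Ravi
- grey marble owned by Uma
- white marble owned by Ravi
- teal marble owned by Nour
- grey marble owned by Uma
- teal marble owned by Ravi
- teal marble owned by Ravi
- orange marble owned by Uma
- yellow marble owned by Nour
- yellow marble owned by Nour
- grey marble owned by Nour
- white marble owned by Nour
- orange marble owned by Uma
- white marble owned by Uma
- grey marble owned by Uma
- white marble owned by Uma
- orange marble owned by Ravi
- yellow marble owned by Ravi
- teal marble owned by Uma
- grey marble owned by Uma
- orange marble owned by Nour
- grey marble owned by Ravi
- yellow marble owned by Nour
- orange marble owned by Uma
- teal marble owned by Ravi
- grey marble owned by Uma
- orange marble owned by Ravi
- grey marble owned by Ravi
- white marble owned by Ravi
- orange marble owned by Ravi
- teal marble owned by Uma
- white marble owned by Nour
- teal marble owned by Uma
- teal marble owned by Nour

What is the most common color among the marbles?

grey

Counts by color: grey 10, teal 9, white 7, orange 7, yellow 5.
The maximum is 10, held uniquely by grey.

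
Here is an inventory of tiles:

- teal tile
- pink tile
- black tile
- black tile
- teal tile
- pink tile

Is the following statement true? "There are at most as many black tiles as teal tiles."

True

There are 2 black tiles.
There are 2 teal tiles.
The claim requires 2 ≤ 2, which holds.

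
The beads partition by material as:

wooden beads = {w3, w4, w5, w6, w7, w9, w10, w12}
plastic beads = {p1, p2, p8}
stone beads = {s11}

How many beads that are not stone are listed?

Total beads: 12; with the excluded value: 1; remaining 12 − 1 = 11.

11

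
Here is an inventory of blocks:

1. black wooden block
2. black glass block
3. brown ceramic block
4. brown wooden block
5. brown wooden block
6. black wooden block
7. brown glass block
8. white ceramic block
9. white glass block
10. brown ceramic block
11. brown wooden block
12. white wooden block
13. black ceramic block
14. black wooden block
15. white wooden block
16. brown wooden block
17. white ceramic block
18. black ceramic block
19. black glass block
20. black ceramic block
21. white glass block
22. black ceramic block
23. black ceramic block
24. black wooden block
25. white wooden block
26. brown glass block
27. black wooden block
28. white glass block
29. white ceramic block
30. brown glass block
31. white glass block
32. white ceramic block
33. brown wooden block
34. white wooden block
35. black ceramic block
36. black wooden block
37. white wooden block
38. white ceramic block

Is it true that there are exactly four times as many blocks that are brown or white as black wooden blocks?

|blocks that are brown or white| = 24.
|black wooden blocks| = 6.
The claim requires 24 = 4 × 6 = 24, which holds.

True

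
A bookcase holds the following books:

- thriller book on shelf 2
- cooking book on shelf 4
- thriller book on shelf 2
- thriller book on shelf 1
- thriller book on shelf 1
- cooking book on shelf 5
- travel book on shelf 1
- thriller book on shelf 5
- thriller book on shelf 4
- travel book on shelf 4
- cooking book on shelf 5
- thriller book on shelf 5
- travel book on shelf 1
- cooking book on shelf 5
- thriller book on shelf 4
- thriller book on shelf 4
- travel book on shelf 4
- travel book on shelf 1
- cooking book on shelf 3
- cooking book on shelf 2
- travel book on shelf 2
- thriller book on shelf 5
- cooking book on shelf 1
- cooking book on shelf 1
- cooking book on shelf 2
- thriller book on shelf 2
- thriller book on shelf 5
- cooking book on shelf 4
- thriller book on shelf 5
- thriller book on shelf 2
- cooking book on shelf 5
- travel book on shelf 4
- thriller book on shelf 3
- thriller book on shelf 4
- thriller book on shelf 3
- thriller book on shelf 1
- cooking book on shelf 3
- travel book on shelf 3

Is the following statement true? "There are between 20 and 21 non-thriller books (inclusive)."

True

|non-thriller books| = 20.
The claim requires 20 ≤ 20 ≤ 21, which holds.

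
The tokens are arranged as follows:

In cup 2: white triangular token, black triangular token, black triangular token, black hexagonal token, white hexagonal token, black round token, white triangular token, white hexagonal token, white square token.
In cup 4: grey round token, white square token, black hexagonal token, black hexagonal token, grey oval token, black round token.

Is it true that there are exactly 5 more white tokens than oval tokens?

There are 6 white tokens.
There is 1 oval token.
The claim requires 6 − 1 (= 5) to equal 5, which holds.

True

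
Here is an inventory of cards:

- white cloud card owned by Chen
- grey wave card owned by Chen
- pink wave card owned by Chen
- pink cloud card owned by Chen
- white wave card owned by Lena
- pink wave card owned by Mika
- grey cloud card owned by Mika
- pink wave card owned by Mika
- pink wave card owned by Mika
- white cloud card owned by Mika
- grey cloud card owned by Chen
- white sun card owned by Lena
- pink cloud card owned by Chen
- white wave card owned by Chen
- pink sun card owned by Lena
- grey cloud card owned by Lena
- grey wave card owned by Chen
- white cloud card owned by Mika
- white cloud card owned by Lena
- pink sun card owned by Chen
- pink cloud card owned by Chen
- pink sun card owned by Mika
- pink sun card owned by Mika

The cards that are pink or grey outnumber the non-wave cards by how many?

1

cards that are pink or grey: 16.
non-wave cards: 15.
16 − 15 = 1.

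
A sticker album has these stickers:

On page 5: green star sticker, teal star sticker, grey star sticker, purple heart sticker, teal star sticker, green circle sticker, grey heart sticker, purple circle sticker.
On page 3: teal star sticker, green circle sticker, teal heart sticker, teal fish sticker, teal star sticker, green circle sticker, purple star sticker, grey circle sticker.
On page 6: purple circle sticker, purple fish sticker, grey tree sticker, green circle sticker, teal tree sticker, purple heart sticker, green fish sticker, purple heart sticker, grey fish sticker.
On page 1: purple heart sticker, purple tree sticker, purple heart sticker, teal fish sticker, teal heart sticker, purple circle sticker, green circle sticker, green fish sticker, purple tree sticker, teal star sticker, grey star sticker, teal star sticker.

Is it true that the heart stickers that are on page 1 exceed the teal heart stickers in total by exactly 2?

There are 3 heart stickers on page 1.
There are 2 teal heart stickers.
The claim requires 3 − 2 (= 1) to equal 2, which does not hold.

False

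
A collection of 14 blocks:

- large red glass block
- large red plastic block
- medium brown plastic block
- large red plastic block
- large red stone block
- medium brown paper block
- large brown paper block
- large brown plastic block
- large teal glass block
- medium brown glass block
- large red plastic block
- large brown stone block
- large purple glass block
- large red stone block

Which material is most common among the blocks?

plastic

Counts by material: plastic 5, glass 4, stone 3, paper 2.
The maximum is 5, held uniquely by plastic.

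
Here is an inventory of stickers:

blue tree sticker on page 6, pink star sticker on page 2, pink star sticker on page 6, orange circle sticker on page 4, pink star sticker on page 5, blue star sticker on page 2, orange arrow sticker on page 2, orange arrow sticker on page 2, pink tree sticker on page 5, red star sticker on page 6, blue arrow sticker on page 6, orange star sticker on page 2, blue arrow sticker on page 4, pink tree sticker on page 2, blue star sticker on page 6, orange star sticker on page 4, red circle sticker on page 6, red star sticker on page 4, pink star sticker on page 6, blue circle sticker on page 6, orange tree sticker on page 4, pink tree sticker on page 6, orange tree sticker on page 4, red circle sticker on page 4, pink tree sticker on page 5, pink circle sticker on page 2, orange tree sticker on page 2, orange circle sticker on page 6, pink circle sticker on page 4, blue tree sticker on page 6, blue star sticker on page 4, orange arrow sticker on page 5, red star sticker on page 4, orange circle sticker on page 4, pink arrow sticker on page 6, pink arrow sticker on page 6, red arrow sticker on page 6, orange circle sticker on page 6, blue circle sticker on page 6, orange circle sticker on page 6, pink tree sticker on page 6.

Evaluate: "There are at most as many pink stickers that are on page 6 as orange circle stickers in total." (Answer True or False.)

There are 6 pink stickers on page 6.
There are 5 orange circle stickers.
The claim requires 6 ≤ 5, which does not hold.

False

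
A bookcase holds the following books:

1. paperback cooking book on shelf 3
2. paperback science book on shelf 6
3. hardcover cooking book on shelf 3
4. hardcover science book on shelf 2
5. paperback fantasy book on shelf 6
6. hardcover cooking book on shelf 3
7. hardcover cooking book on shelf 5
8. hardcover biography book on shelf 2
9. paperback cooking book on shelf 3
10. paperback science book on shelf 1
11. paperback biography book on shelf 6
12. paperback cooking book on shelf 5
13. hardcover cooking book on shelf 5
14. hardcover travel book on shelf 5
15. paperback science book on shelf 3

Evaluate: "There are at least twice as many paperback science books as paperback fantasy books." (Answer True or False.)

|paperback science books| = 3.
|paperback fantasy books| = 1.
The claim requires 3 ≥ 2 × 1 = 2, which holds.

True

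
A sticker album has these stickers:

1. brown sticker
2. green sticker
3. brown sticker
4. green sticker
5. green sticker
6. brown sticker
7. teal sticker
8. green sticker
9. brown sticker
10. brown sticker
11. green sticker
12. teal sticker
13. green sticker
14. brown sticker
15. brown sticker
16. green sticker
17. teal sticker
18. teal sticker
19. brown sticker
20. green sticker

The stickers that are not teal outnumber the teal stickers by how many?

stickers that are not teal: 16.
teal stickers: 4.
16 − 4 = 12.

12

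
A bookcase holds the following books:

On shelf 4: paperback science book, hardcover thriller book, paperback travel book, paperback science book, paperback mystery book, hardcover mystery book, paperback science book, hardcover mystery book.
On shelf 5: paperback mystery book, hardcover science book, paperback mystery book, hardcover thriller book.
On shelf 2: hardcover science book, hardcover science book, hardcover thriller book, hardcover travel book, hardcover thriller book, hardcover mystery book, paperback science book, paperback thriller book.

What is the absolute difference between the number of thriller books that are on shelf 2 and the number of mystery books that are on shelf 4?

0

thriller books on shelf 2: 3. mystery books on shelf 4: 3.
|3 − 3| = 3 − 3 = 0.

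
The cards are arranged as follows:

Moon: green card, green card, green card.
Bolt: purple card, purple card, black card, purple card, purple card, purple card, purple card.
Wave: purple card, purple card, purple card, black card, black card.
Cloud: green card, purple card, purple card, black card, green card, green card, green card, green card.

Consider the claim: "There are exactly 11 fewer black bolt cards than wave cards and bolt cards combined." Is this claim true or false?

True

There is 1 black bolt card.
wave cards: 5; bolt cards: 7; combined: 5 + 7 = 12.
The claim requires 12 − 1 (= 11) to equal 11, which holds.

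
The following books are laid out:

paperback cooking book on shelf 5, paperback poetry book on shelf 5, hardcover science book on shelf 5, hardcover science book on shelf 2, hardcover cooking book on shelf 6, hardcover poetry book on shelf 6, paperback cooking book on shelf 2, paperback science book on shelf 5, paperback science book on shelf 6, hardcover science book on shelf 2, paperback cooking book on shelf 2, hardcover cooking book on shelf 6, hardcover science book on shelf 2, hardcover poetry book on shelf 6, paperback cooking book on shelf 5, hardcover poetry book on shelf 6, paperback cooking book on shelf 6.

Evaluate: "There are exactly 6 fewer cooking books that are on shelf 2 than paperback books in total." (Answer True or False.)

True

cooking books on shelf 2: 2.
paperback books: 8.
The claim requires 8 − 2 (= 6) to equal 6, which holds.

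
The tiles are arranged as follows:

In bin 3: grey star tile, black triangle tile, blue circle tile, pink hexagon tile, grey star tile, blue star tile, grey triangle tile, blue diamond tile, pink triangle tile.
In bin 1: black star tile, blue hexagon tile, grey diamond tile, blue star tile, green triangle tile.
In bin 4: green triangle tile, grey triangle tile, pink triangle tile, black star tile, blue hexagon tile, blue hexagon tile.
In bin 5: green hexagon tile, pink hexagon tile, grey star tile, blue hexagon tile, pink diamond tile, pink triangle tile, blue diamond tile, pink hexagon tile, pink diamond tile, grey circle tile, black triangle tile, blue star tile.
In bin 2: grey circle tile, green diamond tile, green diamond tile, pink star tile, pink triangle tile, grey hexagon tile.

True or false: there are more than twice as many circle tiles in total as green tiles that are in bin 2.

|circle tiles| = 3.
|green tiles in bin 2| = 2.
The claim requires 3 > 2 × 2 = 4, which does not hold.

False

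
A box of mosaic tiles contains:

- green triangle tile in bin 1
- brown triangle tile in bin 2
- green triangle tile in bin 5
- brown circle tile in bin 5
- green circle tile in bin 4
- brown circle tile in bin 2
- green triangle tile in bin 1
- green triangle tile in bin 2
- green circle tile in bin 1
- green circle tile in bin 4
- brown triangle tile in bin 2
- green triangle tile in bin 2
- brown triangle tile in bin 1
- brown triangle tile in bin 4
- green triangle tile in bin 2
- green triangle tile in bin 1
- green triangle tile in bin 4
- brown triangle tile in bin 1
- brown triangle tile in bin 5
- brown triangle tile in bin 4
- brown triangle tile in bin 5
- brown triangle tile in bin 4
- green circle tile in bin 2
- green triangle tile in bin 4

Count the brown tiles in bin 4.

3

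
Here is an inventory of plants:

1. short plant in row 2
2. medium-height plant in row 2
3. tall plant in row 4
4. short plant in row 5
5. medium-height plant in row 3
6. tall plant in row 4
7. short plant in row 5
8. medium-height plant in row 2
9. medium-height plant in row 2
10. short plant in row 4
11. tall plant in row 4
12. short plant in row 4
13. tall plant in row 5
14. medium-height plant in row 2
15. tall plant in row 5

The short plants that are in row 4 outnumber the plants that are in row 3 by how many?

short plants in row 4: 2.
plants in row 3: 1.
2 − 1 = 1.

1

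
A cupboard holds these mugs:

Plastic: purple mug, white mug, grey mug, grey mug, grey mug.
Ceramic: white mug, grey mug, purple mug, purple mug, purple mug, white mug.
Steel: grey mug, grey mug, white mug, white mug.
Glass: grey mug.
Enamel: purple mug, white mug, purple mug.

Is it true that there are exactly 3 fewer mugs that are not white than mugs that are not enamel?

True

There are 13 mugs that are not white.
There are 16 mugs that are not enamel.
The claim requires 16 − 13 (= 3) to equal 3, which holds.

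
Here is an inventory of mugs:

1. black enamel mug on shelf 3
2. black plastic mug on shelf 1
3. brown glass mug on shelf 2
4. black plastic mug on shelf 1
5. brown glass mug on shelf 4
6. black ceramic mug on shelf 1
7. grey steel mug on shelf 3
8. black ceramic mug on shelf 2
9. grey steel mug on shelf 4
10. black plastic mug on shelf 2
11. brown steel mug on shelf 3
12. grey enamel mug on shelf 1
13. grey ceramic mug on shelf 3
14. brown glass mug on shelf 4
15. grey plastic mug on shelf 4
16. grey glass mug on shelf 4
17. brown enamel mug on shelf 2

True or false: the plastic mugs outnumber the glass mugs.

There are 4 plastic mugs.
There are 4 glass mugs.
The claim requires 4 > 4, which does not hold.

False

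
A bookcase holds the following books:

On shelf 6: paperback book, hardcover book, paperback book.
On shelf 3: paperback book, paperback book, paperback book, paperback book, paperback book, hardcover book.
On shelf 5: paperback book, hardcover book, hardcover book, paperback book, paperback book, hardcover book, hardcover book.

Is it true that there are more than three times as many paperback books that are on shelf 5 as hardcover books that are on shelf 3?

False

There are 3 paperback books on shelf 5.
There is 1 hardcover book on shelf 3.
The claim requires 3 > 3 × 1 = 3, which does not hold.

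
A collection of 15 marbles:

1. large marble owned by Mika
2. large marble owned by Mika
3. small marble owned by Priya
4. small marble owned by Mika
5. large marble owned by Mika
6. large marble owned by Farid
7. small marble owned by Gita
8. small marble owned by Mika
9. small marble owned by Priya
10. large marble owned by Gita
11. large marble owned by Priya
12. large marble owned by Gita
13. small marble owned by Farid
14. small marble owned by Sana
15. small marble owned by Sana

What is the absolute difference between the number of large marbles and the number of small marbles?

1

large marbles: 7. small marbles: 8.
|7 − 8| = 8 − 7 = 1.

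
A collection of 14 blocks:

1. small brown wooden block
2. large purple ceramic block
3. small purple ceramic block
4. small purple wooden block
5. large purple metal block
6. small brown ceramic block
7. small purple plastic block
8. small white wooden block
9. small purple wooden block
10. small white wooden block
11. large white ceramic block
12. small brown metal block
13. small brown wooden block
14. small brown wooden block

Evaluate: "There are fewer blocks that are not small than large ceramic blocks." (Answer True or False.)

There are 3 blocks that are not small.
There are 2 large ceramic blocks.
The claim requires 3 < 2, which does not hold.

False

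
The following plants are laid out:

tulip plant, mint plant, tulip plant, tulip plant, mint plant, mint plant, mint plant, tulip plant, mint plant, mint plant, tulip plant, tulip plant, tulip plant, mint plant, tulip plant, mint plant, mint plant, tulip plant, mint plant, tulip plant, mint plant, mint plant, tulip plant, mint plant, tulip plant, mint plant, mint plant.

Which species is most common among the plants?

mint

Counts by species: mint 15, tulip 12.
The maximum is 15, held uniquely by mint.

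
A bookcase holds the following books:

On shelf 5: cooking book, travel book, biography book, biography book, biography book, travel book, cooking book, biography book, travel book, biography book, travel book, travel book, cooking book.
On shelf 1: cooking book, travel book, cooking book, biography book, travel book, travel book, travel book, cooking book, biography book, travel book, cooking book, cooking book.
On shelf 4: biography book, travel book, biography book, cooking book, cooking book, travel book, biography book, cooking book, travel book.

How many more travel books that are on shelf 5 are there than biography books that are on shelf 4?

2

travel books on shelf 5: 5.
biography books on shelf 4: 3.
5 − 3 = 2.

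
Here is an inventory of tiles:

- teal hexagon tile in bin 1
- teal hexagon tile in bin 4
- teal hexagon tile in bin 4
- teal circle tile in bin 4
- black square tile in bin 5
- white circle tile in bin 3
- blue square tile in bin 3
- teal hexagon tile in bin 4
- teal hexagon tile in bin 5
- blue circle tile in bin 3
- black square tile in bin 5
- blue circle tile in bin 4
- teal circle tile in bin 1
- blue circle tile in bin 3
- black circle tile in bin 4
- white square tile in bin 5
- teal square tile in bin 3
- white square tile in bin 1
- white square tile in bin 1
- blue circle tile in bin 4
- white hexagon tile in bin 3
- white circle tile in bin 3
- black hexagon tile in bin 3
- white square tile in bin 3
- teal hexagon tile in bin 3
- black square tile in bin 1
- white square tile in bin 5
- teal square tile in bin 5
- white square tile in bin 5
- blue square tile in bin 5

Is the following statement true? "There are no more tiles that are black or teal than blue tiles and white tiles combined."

|tiles that are black or teal| = 15.
blue tiles: 6; white tiles: 9; combined: 6 + 9 = 15.
The claim requires 15 ≤ 15, which holds.

True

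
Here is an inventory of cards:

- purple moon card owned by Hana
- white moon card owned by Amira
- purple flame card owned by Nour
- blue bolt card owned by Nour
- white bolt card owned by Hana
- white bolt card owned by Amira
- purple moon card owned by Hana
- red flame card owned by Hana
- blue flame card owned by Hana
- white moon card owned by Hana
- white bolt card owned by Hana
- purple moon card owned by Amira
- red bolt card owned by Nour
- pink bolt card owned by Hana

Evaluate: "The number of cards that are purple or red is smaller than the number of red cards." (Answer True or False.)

There are 6 cards that are purple or red.
There are 2 red cards.
The claim requires 6 < 2, which does not hold.

False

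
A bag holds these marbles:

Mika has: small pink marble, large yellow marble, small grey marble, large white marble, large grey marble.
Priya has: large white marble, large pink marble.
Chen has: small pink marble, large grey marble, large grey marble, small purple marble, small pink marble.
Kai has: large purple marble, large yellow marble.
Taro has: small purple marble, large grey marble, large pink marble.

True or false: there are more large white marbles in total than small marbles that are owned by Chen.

There are 2 large white marbles.
Count of small marbles owned by Chen: 3.
The claim requires 2 > 3, which does not hold.

False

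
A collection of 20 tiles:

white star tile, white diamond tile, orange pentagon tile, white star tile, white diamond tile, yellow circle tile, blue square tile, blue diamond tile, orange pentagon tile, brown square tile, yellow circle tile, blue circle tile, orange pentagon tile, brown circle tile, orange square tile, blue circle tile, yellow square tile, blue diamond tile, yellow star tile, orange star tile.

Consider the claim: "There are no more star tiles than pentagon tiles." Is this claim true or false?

|star tiles| = 4.
|pentagon tiles| = 3.
The claim requires 4 ≤ 3, which does not hold.

False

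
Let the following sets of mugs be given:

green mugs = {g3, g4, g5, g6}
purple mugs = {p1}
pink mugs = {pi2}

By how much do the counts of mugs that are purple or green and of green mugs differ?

1

mugs that are purple or green: 5. green mugs: 4.
|5 − 4| = 5 − 4 = 1.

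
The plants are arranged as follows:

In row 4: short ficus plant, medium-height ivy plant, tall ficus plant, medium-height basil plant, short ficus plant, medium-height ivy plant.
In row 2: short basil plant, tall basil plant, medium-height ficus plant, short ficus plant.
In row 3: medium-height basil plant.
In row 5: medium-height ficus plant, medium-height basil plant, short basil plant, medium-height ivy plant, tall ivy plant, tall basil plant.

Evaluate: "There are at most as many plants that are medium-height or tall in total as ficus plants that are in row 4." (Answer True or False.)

False

plants that are medium-height or tall: 12.
ficus plants in row 4: 3.
The claim requires 12 ≤ 3, which does not hold.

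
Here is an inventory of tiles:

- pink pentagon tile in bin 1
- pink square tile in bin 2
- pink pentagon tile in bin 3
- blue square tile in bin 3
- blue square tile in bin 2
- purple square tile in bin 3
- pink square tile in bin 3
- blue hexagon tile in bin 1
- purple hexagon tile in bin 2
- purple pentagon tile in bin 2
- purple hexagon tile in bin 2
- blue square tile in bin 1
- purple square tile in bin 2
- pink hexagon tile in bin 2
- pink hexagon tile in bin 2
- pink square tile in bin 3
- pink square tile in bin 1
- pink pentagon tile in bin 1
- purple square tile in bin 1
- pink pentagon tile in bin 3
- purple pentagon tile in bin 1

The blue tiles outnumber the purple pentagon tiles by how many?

2

blue tiles: 4.
purple pentagon tiles: 2.
4 − 2 = 2.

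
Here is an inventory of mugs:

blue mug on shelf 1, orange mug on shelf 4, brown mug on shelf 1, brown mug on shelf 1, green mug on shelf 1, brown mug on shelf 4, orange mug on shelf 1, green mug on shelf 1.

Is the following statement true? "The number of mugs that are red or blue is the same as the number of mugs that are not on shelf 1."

|mugs that are red or blue| = 1.
|mugs that are not on shelf 1| = 2.
The claim requires 1 = 2, which does not hold.

False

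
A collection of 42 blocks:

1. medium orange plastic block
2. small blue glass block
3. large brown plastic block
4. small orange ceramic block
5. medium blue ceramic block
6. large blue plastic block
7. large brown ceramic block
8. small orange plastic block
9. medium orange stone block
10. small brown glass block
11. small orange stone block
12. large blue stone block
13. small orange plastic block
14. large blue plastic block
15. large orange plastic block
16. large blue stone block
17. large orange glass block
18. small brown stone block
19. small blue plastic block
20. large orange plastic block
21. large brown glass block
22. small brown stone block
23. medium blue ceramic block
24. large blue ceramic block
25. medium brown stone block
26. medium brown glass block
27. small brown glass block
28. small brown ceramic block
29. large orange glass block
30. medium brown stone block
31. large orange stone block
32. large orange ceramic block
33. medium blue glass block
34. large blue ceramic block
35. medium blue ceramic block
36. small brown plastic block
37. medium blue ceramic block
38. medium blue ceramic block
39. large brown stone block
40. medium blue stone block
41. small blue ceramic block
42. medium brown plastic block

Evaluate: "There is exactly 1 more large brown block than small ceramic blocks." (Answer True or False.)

large brown blocks: 4.
small ceramic blocks: 3.
The claim requires 4 − 3 (= 1) to equal 1, which holds.

True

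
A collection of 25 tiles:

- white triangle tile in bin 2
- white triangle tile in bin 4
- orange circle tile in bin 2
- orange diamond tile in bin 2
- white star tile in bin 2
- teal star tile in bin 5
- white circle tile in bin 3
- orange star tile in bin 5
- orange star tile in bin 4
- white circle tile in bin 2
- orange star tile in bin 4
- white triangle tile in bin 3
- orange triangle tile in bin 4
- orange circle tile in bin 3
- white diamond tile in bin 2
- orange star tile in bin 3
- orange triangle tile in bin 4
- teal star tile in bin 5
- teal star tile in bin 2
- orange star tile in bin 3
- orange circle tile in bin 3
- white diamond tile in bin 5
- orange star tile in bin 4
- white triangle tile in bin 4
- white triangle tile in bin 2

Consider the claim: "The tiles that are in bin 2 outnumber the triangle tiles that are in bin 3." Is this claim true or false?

True

|tiles in bin 2| = 8.
|triangle tiles in bin 3| = 1.
The claim requires 8 > 1, which holds.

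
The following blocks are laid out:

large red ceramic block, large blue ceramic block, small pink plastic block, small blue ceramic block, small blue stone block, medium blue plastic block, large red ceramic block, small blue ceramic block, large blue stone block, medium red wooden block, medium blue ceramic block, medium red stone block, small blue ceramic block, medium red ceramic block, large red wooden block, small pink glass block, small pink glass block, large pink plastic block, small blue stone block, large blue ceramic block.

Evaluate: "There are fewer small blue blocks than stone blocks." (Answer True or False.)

False

|small blue blocks| = 5.
|stone blocks| = 4.
The claim requires 5 < 4, which does not hold.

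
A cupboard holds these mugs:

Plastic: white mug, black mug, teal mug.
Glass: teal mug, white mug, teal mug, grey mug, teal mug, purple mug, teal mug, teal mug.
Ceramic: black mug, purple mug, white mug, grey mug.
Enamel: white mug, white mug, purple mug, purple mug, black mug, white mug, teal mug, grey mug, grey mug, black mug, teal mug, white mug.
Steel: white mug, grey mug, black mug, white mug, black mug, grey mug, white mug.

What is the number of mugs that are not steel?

27

Total mugs: 34; with the excluded value: 7; remaining 34 − 7 = 27.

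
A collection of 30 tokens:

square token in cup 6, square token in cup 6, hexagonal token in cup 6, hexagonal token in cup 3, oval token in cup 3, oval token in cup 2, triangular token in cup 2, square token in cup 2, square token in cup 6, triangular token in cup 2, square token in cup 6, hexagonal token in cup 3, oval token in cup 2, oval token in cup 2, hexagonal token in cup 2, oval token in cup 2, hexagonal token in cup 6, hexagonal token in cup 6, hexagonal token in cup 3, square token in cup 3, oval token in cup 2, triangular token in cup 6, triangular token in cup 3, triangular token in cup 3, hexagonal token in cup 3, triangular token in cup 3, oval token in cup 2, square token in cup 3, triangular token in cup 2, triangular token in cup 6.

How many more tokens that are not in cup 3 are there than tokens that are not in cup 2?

1

tokens that are not in cup 3: 20.
tokens that are not in cup 2: 19.
20 − 19 = 1.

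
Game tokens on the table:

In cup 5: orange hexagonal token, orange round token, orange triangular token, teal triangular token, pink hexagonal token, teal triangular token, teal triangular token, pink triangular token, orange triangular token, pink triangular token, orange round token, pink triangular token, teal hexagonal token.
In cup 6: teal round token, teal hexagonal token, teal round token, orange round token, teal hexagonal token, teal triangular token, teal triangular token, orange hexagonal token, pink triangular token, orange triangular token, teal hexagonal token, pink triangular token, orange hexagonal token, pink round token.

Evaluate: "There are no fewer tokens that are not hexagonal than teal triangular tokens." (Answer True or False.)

True

|tokens that are not hexagonal| = 19.
|teal triangular tokens| = 5.
The claim requires 19 ≥ 5, which holds.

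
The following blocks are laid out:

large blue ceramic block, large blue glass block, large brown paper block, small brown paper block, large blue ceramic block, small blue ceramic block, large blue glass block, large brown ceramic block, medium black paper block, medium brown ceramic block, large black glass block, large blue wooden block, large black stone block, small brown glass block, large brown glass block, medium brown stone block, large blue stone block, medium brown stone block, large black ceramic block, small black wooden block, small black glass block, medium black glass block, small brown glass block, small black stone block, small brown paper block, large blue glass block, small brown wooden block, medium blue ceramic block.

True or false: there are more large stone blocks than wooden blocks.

There are 2 large stone blocks.
There are 3 wooden blocks.
The claim requires 2 > 3, which does not hold.

False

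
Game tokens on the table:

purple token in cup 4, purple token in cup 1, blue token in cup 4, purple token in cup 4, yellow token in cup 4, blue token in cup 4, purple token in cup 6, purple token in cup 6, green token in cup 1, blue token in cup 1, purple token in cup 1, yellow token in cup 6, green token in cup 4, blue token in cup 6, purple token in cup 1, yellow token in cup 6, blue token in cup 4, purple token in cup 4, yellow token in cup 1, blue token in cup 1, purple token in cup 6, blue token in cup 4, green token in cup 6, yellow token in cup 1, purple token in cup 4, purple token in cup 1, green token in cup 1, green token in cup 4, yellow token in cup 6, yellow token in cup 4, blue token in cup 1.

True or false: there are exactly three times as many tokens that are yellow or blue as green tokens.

True

tokens that are yellow or blue: 15.
green tokens: 5.
The claim requires 15 = 3 × 5 = 15, which holds.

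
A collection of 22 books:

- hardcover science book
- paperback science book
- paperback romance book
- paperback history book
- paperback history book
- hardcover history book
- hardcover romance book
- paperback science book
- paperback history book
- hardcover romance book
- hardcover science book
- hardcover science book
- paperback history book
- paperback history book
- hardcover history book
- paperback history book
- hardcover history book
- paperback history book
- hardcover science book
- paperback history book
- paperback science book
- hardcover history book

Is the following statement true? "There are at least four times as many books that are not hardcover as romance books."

True

books that are not hardcover: 12.
romance books: 3.
The claim requires 12 ≥ 4 × 3 = 12, which holds.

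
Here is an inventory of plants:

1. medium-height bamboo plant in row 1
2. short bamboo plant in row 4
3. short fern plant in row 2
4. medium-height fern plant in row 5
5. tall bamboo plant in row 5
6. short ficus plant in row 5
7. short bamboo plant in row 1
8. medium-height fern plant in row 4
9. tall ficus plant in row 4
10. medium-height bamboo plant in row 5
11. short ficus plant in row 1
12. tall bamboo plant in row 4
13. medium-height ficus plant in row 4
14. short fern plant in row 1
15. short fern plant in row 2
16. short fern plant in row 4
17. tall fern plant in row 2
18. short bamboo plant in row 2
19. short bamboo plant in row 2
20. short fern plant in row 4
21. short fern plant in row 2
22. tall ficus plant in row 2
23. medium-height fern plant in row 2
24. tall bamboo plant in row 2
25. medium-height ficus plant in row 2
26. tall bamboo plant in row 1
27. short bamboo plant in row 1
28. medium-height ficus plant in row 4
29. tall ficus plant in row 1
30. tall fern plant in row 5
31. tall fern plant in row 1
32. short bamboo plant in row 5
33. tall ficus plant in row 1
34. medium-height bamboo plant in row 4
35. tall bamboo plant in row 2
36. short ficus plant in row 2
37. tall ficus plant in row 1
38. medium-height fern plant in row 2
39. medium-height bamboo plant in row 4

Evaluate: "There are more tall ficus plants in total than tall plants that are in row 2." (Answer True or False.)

True

tall ficus plants: 5.
tall plants in row 2: 4.
The claim requires 5 > 4, which holds.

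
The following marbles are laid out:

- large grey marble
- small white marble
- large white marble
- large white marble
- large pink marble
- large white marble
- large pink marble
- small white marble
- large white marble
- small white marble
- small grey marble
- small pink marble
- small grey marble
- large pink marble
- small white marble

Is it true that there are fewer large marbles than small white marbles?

|large marbles| = 8.
|small white marbles| = 4.
The claim requires 8 < 4, which does not hold.

False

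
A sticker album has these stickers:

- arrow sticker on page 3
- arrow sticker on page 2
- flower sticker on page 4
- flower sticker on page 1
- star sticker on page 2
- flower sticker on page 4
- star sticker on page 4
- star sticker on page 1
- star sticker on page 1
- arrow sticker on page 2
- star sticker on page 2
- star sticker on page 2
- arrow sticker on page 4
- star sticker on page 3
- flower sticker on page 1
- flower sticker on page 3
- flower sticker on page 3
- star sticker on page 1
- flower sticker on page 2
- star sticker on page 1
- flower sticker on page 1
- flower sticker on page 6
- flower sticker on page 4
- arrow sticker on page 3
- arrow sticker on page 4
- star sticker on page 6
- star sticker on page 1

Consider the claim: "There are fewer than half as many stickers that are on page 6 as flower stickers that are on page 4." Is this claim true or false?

stickers on page 6: 2.
flower stickers on page 4: 3.
The claim requires 2 × 2 = 4 < 3, which does not hold.

False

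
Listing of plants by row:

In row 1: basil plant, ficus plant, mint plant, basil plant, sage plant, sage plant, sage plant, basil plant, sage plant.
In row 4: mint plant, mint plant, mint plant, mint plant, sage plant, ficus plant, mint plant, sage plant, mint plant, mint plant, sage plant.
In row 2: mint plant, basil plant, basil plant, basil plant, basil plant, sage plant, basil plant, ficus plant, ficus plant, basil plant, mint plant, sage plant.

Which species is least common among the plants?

ficus

Counts by species: mint 10, basil 9, sage 9, ficus 4.
The minimum is 4, held uniquely by ficus.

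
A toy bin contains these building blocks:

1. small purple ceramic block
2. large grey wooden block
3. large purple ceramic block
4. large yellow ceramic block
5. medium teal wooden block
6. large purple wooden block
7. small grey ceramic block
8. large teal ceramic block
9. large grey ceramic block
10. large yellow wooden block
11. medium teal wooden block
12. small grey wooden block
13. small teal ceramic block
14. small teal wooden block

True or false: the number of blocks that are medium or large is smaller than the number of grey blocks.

False

blocks that are medium or large: 9.
grey blocks: 4.
The claim requires 9 < 4, which does not hold.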